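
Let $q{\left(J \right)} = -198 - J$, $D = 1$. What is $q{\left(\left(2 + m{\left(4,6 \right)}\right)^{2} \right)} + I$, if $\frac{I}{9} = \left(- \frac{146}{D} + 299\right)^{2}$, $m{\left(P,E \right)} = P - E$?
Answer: $210483$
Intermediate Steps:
$I = 210681$ ($I = 9 \left(- \frac{146}{1} + 299\right)^{2} = 9 \left(\left(-146\right) 1 + 299\right)^{2} = 9 \left(-146 + 299\right)^{2} = 9 \cdot 153^{2} = 9 \cdot 23409 = 210681$)
$q{\left(\left(2 + m{\left(4,6 \right)}\right)^{2} \right)} + I = \left(-198 - \left(2 + \left(4 - 6\right)\right)^{2}\right) + 210681 = \left(-198 - \left(2 - 2\right)^{2}\right) + 210681 = \left(-198 - 0^{2}\right) + 210681 = \left(-198 - 0\right) + 210681 = \left(-198 + 0\right) + 210681 = -198 + 210681 = 210483$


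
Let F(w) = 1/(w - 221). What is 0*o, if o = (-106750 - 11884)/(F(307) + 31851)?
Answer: 0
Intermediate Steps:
F(w) = 1/(-221 + w)
o = -10202524/2739187 (o = (-106750 - 11884)/(1/(-221 + 307) + 31851) = -118634/(1/86 + 31851) = -118634/2739187/86 = -118634*86/2739187 = -10202524/2739187 ≈ -3.7247)
0*o = 0*(-10202524/2739187) = 0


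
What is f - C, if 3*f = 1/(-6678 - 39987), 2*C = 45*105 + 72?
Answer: -671556017/279990 ≈ -2398.5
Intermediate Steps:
C = 4797/2 (C = (45*105 + 72)/2 = (4725 + 72)/2 = (1/2)*4797 = 4797/2 ≈ 2398.5)
f = -1/139995 (f = 1/(3*(-6678 - 39987)) = (1/3)/(-46665) = (1/3)*(-1/46665) = -1/139995 ≈ -7.1431e-6)
f - C = -1/139995 - 1*4797/2 = -1/139995 - 4797/2 = -671556017/279990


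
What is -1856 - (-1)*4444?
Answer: 2588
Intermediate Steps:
-1856 - (-1)*4444 = -1856 - 1*(-4444) = -1856 + 4444 = 2588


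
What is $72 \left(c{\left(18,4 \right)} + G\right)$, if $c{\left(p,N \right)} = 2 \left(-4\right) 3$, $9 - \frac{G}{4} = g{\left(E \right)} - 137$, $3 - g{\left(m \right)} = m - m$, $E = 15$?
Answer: $39456$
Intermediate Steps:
$g{\left(m \right)} = 3$ ($g{\left(m \right)} = 3 - \left(m - m\right) = 3 - 0 = 3 + 0 = 3$)
$G = 572$ ($G = 36 - 4 \left(3 - 137\right) = 36 - -536 = 36 + 536 = 572$)
$c{\left(p,N \right)} = -24$ ($c{\left(p,N \right)} = \left(-8\right) 3 = -24$)
$72 \left(c{\left(18,4 \right)} + G\right) = 72 \left(-24 + 572\right) = 72 \cdot 548 = 39456$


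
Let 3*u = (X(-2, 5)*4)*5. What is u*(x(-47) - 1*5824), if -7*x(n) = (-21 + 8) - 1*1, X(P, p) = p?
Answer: -582200/3 ≈ -1.9407e+5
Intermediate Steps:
x(n) = 2 (x(n) = -((-21 + 8) - 1*1)/7 = -(-13 - 1)/7 = -⅐*(-14) = 2)
u = 100/3 (u = ((5*4)*5)/3 = (20*5)/3 = (⅓)*100 = 100/3 ≈ 33.333)
u*(x(-47) - 1*5824) = 100*(2 - 1*5824)/3 = 100*(2 - 5824)/3 = (100/3)*(-5822) = -582200/3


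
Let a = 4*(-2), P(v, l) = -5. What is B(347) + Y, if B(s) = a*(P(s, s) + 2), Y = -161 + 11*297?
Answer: 3130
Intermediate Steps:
a = -8
Y = 3106 (Y = -161 + 3267 = 3106)
B(s) = 24 (B(s) = -8*(-5 + 2) = -8*(-3) = 24)
B(347) + Y = 24 + 3106 = 3130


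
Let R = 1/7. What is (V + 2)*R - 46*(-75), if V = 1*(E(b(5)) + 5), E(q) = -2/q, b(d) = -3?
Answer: 72473/21 ≈ 3451.1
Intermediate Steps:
R = ⅐ (R = 1*(⅐) = ⅐ ≈ 0.14286)
V = 17/3 (V = 1*(-2/(-3) + 5) = 1*(-2*(-⅓) + 5) = 1*(⅔ + 5) = 1*(17/3) = 17/3 ≈ 5.6667)
(V + 2)*R - 46*(-75) = (17/3 + 2)*(⅐) - 46*(-75) = (23/3)*(⅐) + 3450 = 23/21 + 3450 = 72473/21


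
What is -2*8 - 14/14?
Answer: -17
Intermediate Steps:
-2*8 - 14/14 = -16 - 14*1/14 = -16 - 1 = -17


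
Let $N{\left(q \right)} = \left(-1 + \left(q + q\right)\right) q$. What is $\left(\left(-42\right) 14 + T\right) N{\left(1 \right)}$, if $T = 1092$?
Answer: $504$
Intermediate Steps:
$N{\left(q \right)} = q \left(-1 + 2 q\right)$ ($N{\left(q \right)} = \left(-1 + 2 q\right) q = q \left(-1 + 2 q\right)$)
$\left(\left(-42\right) 14 + T\right) N{\left(1 \right)} = \left(\left(-42\right) 14 + 1092\right) 1 \left(-1 + 2 \cdot 1\right) = \left(-588 + 1092\right) 1 \left(-1 + 2\right) = 504 \cdot 1 \cdot 1 = 504 \cdot 1 = 504$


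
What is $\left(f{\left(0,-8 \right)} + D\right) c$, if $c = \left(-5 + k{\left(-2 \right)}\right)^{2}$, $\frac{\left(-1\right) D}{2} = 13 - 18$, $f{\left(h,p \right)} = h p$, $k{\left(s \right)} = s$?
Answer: $490$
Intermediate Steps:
$D = 10$ ($D = - 2 \left(13 - 18\right) = \left(-2\right) \left(-5\right) = 10$)
$c = 49$ ($c = \left(-5 - 2\right)^{2} = \left(-7\right)^{2} = 49$)
$\left(f{\left(0,-8 \right)} + D\right) c = \left(0 \left(-8\right) + 10\right) 49 = \left(0 + 10\right) 49 = 10 \cdot 49 = 490$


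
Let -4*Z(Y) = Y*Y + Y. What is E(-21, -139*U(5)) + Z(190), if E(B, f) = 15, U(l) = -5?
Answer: -18115/2 ≈ -9057.5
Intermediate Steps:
Z(Y) = -Y/4 - Y**2/4 (Z(Y) = -(Y*Y + Y)/4 = -(Y**2 + Y)/4 = -(Y + Y**2)/4 = -Y/4 - Y**2/4)
E(-21, -139*U(5)) + Z(190) = 15 - 1/4*190*(1 + 190) = 15 - 1/4*190*191 = 15 - 18145/2 = -18115/2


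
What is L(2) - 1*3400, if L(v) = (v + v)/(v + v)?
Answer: -3399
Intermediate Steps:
L(v) = 1 (L(v) = (2*v)/((2*v)) = (2*v)*(1/(2*v)) = 1)
L(2) - 1*3400 = 1 - 1*3400 = 1 - 3400 = -3399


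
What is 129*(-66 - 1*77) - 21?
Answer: -18468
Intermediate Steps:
129*(-66 - 1*77) - 21 = 129*(-66 - 77) - 21 = 129*(-143) - 21 = -18447 - 21 = -18468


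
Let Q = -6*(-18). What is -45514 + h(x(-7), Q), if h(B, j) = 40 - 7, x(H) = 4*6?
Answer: -45481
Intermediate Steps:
Q = 108
x(H) = 24
h(B, j) = 33
-45514 + h(x(-7), Q) = -45514 + 33 = -45481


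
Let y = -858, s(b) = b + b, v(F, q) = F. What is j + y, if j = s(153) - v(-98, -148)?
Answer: -454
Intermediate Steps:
s(b) = 2*b
j = 404 (j = 2*153 - 1*(-98) = 306 + 98 = 404)
j + y = 404 - 858 = -454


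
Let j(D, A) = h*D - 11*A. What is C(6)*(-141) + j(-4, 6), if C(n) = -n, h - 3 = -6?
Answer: 792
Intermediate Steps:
h = -3 (h = 3 - 6 = -3)
j(D, A) = -11*A - 3*D (j(D, A) = -3*D - 11*A = -11*A - 3*D)
C(6)*(-141) + j(-4, 6) = -1*6*(-141) + (-11*6 - 3*(-4)) = -6*(-141) + (-66 + 12) = 846 - 54 = 792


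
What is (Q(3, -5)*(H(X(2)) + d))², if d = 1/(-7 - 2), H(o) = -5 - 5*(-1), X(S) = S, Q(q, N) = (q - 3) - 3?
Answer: ⅑ ≈ 0.11111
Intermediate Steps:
Q(q, N) = -6 + q (Q(q, N) = (-3 + q) - 3 = -6 + q)
H(o) = 0 (H(o) = -5 + 5 = 0)
d = -⅑ (d = 1/(-9) = -⅑ ≈ -0.11111)
(Q(3, -5)*(H(X(2)) + d))² = ((-6 + 3)*(0 - ⅑))² = (-3*(-⅑))² = (⅓)² = ⅑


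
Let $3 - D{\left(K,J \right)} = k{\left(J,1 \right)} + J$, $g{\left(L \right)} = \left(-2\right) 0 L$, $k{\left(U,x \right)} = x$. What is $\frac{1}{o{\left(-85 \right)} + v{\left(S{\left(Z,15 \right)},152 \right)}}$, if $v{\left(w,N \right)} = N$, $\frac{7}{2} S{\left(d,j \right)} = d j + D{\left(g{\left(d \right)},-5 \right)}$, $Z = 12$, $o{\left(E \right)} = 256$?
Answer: $\frac{1}{408} \approx 0.002451$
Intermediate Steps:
$g{\left(L \right)} = 0$ ($g{\left(L \right)} = 0 L = 0$)
$D{\left(K,J \right)} = 2 - J$ ($D{\left(K,J \right)} = 3 - \left(1 + J\right) = 2 - J$)
$S{\left(d,j \right)} = 2 + \frac{2 d j}{7}$ ($S{\left(d,j \right)} = \frac{2 \left(d j + \left(2 - -5\right)\right)}{7} = \frac{2 \left(d j + \left(2 + 5\right)\right)}{7} = \frac{2 \left(d j + 7\right)}{7} = \frac{2 \left(7 + d j\right)}{7} = 2 + \frac{2 d j}{7}$)
$\frac{1}{o{\left(-85 \right)} + v{\left(S{\left(Z,15 \right)},152 \right)}} = \frac{1}{256 + 152} = \frac{1}{408}$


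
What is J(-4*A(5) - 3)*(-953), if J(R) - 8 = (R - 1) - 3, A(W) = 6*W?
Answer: 113407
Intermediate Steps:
J(R) = 4 + R (J(R) = 8 + ((R - 1) - 3) = 8 + ((-1 + R) - 3) = 8 + (-4 + R) = 4 + R)
J(-4*A(5) - 3)*(-953) = (4 + (-24*5 - 3))*(-953) = (4 + (-4*30 - 3))*(-953) = (4 + (-120 - 3))*(-953) = (4 - 123)*(-953) = -119*(-953) = 113407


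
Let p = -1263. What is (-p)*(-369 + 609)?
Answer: 303120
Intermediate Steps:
(-p)*(-369 + 609) = (-1*(-1263))*(-369 + 609) = 1263*240 = 303120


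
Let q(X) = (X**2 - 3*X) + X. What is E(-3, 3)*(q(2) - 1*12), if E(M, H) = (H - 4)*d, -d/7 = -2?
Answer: 168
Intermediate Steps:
d = 14 (d = -7*(-2) = 14)
E(M, H) = -56 + 14*H (E(M, H) = (H - 4)*14 = (-4 + H)*14 = -56 + 14*H)
q(X) = X**2 - 2*X
E(-3, 3)*(q(2) - 1*12) = (-56 + 14*3)*(2*(-2 + 2) - 1*12) = (-56 + 42)*(2*0 - 12) = -14*(0 - 12) = -14*(-12) = 168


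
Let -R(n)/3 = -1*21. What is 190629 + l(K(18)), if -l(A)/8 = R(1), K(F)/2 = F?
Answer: 190125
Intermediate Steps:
K(F) = 2*F
R(n) = 63 (R(n) = -(-3)*21 = -3*(-21) = 63)
l(A) = -504 (l(A) = -8*63 = -504)
190629 + l(K(18)) = 190629 - 504 = 190125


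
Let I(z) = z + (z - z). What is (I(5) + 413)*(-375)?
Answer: -156750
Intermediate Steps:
I(z) = z (I(z) = z + 0 = z)
(I(5) + 413)*(-375) = (5 + 413)*(-375) = 418*(-375) = -156750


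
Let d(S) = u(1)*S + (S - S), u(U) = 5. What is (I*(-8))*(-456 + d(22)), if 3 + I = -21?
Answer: -66432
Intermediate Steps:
I = -24 (I = -3 - 21 = -24)
d(S) = 5*S (d(S) = 5*S + (S - S) = 5*S + 0 = 5*S)
(I*(-8))*(-456 + d(22)) = (-24*(-8))*(-456 + 5*22) = 192*(-456 + 110) = 192*(-346) = -66432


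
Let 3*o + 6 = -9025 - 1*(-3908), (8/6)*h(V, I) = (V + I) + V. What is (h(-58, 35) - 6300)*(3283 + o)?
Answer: -20040603/2 ≈ -1.0020e+7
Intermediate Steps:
h(V, I) = 3*V/2 + 3*I/4 (h(V, I) = 3*((V + I) + V)/4 = 3*((I + V) + V)/4 = 3*(I + 2*V)/4 = 3*V/2 + 3*I/4)
o = -5123/3 (o = -2 + (-9025 - 1*(-3908))/3 = -2 + (-9025 + 3908)/3 = -2 + (⅓)*(-5117) = -2 - 5117/3 = -5123/3 ≈ -1707.7)
(h(-58, 35) - 6300)*(3283 + o) = (((3/2)*(-58) + (¾)*35) - 6300)*(3283 - 5123/3) = ((-87 + 105/4) - 6300)*(4726/3) = (-243/4 - 6300)*(4726/3) = -25443/4*4726/3 = -20040603/2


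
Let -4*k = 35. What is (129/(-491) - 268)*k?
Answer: 4610095/1964 ≈ 2347.3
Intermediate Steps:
k = -35/4 (k = -1/4*35 = -35/4 ≈ -8.7500)
(129/(-491) - 268)*k = (129/(-491) - 268)*(-35/4) = (129*(-1/491) - 268)*(-35/4) = (-129/491 - 268)*(-35/4) = -131717/491*(-35/4) = 4610095/1964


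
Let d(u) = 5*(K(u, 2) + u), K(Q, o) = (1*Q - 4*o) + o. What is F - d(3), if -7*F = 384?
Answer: -384/7 ≈ -54.857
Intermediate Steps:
F = -384/7 (F = -1/7*384 = -384/7 ≈ -54.857)
K(Q, o) = Q - 3*o (K(Q, o) = (Q - 4*o) + o = Q - 3*o)
d(u) = -30 + 10*u (d(u) = 5*((u - 3*2) + u) = 5*((u - 6) + u) = 5*((-6 + u) + u) = 5*(-6 + 2*u) = -30 + 10*u)
F - d(3) = -384/7 - (-30 + 10*3) = -384/7 - (-30 + 30) = -384/7 - 1*0 = -384/7 + 0 = -384/7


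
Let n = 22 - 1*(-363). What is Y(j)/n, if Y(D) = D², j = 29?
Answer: 841/385 ≈ 2.1844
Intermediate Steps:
n = 385 (n = 22 + 363 = 385)
Y(j)/n = 29²/385 = 841*(1/385) = 841/385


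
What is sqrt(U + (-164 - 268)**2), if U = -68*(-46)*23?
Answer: 2*sqrt(64642) ≈ 508.50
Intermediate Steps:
U = 71944 (U = 3128*23 = 71944)
sqrt(U + (-164 - 268)**2) = sqrt(71944 + (-164 - 268)**2) = sqrt(71944 + (-432)**2) = sqrt(71944 + 186624) = sqrt(258568) = 2*sqrt(64642)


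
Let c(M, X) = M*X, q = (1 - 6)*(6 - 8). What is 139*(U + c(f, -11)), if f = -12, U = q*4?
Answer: 23908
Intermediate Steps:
q = 10 (q = -5*(-2) = 10)
U = 40 (U = 10*4 = 40)
139*(U + c(f, -11)) = 139*(40 - 12*(-11)) = 139*(40 + 132) = 139*172 = 23908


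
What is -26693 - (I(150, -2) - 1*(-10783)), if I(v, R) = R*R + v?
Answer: -37630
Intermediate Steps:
I(v, R) = v + R² (I(v, R) = R² + v = v + R²)
-26693 - (I(150, -2) - 1*(-10783)) = -26693 - ((150 + (-2)²) - 1*(-10783)) = -26693 - ((150 + 4) + 10783) = -26693 - (154 + 10783) = -26693 - 1*10937 = -26693 - 10937 = -37630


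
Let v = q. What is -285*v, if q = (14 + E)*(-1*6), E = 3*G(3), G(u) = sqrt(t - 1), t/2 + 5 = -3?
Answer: 23940 + 5130*I*sqrt(17) ≈ 23940.0 + 21152.0*I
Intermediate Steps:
t = -16 (t = -10 + 2*(-3) = -10 - 6 = -16)
G(u) = I*sqrt(17) (G(u) = sqrt(-16 - 1) = sqrt(-17) = I*sqrt(17))
E = 3*I*sqrt(17) (E = 3*(I*sqrt(17)) = 3*I*sqrt(17) ≈ 12.369*I)
q = -84 - 18*I*sqrt(17) (q = (14 + 3*I*sqrt(17))*(-1*6) = (14 + 3*I*sqrt(17))*(-6) = -84 - 18*I*sqrt(17) ≈ -84.0 - 74.216*I)
v = -84 - 18*I*sqrt(17) ≈ -84.0 - 74.216*I
-285*v = -285*(-84 - 18*I*sqrt(17)) = 23940 + 5130*I*sqrt(17)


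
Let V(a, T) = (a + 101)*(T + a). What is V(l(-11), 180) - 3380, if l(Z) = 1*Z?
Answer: 11830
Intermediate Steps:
l(Z) = Z
V(a, T) = (101 + a)*(T + a)
V(l(-11), 180) - 3380 = ((-11)² + 101*180 + 101*(-11) + 180*(-11)) - 3380 = (121 + 18180 - 1111 - 1980) - 3380 = 15210 - 3380 = 11830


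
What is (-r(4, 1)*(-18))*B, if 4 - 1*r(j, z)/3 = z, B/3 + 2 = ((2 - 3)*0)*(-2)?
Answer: -972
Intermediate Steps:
B = -6 (B = -6 + 3*(((2 - 3)*0)*(-2)) = -6 + 3*(-1*0*(-2)) = -6 + 3*(0*(-2)) = -6 + 3*0 = -6 + 0 = -6)
r(j, z) = 12 - 3*z
(-r(4, 1)*(-18))*B = (-(12 - 3*1)*(-18))*(-6) = (-(12 - 3)*(-18))*(-6) = (-1*9*(-18))*(-6) = -9*(-18)*(-6) = 162*(-6) = -972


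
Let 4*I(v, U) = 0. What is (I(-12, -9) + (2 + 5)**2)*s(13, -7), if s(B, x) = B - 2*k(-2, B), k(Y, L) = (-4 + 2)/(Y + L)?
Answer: 7203/11 ≈ 654.82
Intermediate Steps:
k(Y, L) = -2/(L + Y)
s(B, x) = B + 4/(-2 + B) (s(B, x) = B - (-4)/(B - 2) = B - (-4)/(-2 + B) = B + 4/(-2 + B))
I(v, U) = 0 (I(v, U) = (1/4)*0 = 0)
(I(-12, -9) + (2 + 5)**2)*s(13, -7) = (0 + (2 + 5)**2)*((4 + 13*(-2 + 13))/(-2 + 13)) = (0 + 7**2)*((4 + 13*11)/11) = (0 + 49)*((4 + 143)/11) = 49*((1/11)*147) = 49*(147/11) = 7203/11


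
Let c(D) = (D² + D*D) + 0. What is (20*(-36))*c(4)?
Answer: -23040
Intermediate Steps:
c(D) = 2*D² (c(D) = (D² + D²) + 0 = 2*D² + 0 = 2*D²)
(20*(-36))*c(4) = (20*(-36))*(2*4²) = -1440*16 = -720*32 = -23040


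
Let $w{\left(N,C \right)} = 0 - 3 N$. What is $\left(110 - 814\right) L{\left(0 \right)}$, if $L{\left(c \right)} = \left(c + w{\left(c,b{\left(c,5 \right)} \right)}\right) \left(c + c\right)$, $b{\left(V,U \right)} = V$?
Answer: $0$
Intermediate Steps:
$w{\left(N,C \right)} = - 3 N$
$L{\left(c \right)} = - 4 c^{2}$ ($L{\left(c \right)} = \left(c - 3 c\right) \left(c + c\right) = - 2 c 2 c = - 4 c^{2}$)
$\left(110 - 814\right) L{\left(0 \right)} = \left(110 - 814\right) \left(- 4 \cdot 0^{2}\right) = \left(110 - 814\right) \left(\left(-4\right) 0\right) = \left(-704\right) 0 = 0$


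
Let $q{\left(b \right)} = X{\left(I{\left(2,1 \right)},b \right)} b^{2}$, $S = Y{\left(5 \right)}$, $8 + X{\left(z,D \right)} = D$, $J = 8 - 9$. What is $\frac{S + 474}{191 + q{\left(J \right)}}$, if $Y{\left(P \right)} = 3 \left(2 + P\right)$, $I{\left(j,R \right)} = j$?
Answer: $\frac{495}{182} \approx 2.7198$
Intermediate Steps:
$J = -1$ ($J = 8 - 9 = -1$)
$X{\left(z,D \right)} = -8 + D$
$Y{\left(P \right)} = 6 + 3 P$
$S = 21$ ($S = 6 + 3 \cdot 5 = 6 + 15 = 21$)
$q{\left(b \right)} = b^{2} \left(-8 + b\right)$ ($q{\left(b \right)} = \left(-8 + b\right) b^{2} = b^{2} \left(-8 + b\right)$)
$\frac{S + 474}{191 + q{\left(J \right)}} = \frac{21 + 474}{191 + \left(-1\right)^{2} \left(-8 - 1\right)} = \frac{495}{191 + 1 \left(-9\right)} = \frac{495}{191 - 9} = \frac{495}{182}$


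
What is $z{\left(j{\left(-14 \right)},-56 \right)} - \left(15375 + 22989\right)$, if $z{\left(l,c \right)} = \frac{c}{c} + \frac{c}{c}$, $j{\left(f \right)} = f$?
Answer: $-38362$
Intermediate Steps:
$z{\left(l,c \right)} = 2$ ($z{\left(l,c \right)} = 1 + 1 = 2$)
$z{\left(j{\left(-14 \right)},-56 \right)} - \left(15375 + 22989\right) = 2 - \left(15375 + 22989\right) = 2 - 38364 = -38362$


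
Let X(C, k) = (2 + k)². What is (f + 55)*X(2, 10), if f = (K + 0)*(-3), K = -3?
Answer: 9216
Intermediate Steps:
f = 9 (f = (-3 + 0)*(-3) = -3*(-3) = 9)
(f + 55)*X(2, 10) = (9 + 55)*(2 + 10)² = 64*12² = 64*144 = 9216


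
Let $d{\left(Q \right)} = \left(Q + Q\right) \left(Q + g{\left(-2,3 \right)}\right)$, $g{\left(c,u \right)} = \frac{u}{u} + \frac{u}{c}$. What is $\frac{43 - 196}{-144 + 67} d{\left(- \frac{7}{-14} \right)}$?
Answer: $0$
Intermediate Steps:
$g{\left(c,u \right)} = 1 + \frac{u}{c}$
$d{\left(Q \right)} = 2 Q \left(- \frac{1}{2} + Q\right)$ ($d{\left(Q \right)} = \left(Q + Q\right) \left(Q + \frac{-2 + 3}{-2}\right) = 2 Q \left(Q - \frac{1}{2}\right) = 2 Q \left(- \frac{1}{2} + Q\right)$)
$\frac{43 - 196}{-144 + 67} d{\left(- \frac{7}{-14} \right)} = \frac{43 - 196}{-144 + 67} - \frac{7}{-14} \left(-1 + 2 \left(- \frac{7}{-14}\right)\right) = - \frac{153}{-77} \left(-7\right) \left(- \frac{1}{14}\right) \left(-1 + 2 \left(\left(-7\right) \left(- \frac{1}{14}\right)\right)\right) = \left(-153\right) \left(- \frac{1}{77}\right) \frac{-1 + 2 \cdot \frac{1}{2}}{2} = \frac{153 \frac{-1 + 1}{2}}{77} = \frac{153 \cdot \frac{1}{2} \cdot 0}{77} = \frac{153}{77} \cdot 0 = 0$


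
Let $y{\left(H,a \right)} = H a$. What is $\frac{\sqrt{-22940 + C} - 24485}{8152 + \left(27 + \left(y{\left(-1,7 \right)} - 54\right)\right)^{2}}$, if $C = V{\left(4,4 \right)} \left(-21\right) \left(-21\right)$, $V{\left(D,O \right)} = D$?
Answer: $- \frac{24485}{9308} + \frac{i \sqrt{5294}}{4654} \approx -2.6305 + 0.015634 i$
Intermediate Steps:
$C = 1764$ ($C = 4 \left(-21\right) \left(-21\right) = \left(-84\right) \left(-21\right) = 1764$)
$\frac{\sqrt{-22940 + C} - 24485}{8152 + \left(27 + \left(y{\left(-1,7 \right)} - 54\right)\right)^{2}} = \frac{\sqrt{-22940 + 1764} - 24485}{8152 + \left(27 - 61\right)^{2}} = \frac{\sqrt{-21176} - 24485}{8152 + \left(27 - 61\right)^{2}} = \frac{2 i \sqrt{5294} - 24485}{8152 + \left(27 - 61\right)^{2}} = \frac{-24485 + 2 i \sqrt{5294}}{8152 + \left(-34\right)^{2}} = \frac{-24485 + 2 i \sqrt{5294}}{8152 + 1156} = \frac{-24485 + 2 i \sqrt{5294}}{9308} = \left(-24485 + 2 i \sqrt{5294}\right) \frac{1}{9308} = - \frac{24485}{9308} + \frac{i \sqrt{5294}}{4654}$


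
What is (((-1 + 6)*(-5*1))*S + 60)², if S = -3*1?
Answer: 18225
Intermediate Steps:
S = -3
(((-1 + 6)*(-5*1))*S + 60)² = (((-1 + 6)*(-5*1))*(-3) + 60)² = ((5*(-5))*(-3) + 60)² = (-25*(-3) + 60)² = (75 + 60)² = 135² = 18225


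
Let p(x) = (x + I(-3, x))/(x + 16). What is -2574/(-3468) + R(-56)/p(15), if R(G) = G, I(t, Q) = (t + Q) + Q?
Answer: -70385/1734 ≈ -40.591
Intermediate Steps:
I(t, Q) = t + 2*Q (I(t, Q) = (Q + t) + Q = t + 2*Q)
p(x) = (-3 + 3*x)/(16 + x) (p(x) = (x + (-3 + 2*x))/(x + 16) = (-3 + 3*x)/(16 + x))
-2574/(-3468) + R(-56)/p(15) = -2574/(-3468) - 56*(16 + 15)/(3*(-1 + 15)) = -2574*(-1/3468) - 56/(3*14/31) = 429/578 - 56/(3*(1/31)*14) = 429/578 - 56/42/31 = 429/578 - 56*31/42 = 429/578 - 124/3 = -70385/1734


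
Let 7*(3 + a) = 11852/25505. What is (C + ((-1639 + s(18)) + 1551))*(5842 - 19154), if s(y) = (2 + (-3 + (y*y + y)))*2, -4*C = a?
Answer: -1413477854464/178535 ≈ -7.9171e+6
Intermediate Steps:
a = -523753/178535 (a = -3 + (11852/25505)/7 = -3 + (11852*(1/25505))/7 = -3 + (1/7)*(11852/25505) = -3 + 11852/178535 = -523753/178535 ≈ -2.9336)
C = 523753/714140 (C = -1/4*(-523753/178535) = 523753/714140 ≈ 0.73340)
s(y) = -2 + 2*y + 2*y**2 (s(y) = (2 + (-3 + (y**2 + y)))*2 = (2 + (-3 + (y + y**2)))*2 = (2 + (-3 + y + y**2))*2 = (-1 + y + y**2)*2 = -2 + 2*y + 2*y**2)
(C + ((-1639 + s(18)) + 1551))*(5842 - 19154) = (523753/714140 + ((-1639 + (-2 + 2*18 + 2*18**2)) + 1551))*(5842 - 19154) = (523753/714140 + ((-1639 + (-2 + 36 + 2*324)) + 1551))*(-13312) = (523753/714140 + ((-1639 + (-2 + 36 + 648)) + 1551))*(-13312) = (523753/714140 + ((-1639 + 682) + 1551))*(-13312) = (523753/714140 + (-957 + 1551))*(-13312) = (523753/714140 + 594)*(-13312) = (424722913/714140)*(-13312) = -1413477854464/178535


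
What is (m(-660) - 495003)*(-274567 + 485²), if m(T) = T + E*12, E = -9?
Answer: 19504622682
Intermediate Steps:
m(T) = -108 + T (m(T) = T - 9*12 = T - 108 = -108 + T)
(m(-660) - 495003)*(-274567 + 485²) = ((-108 - 660) - 495003)*(-274567 + 485²) = (-768 - 495003)*(-274567 + 235225) = -495771*(-39342) = 19504622682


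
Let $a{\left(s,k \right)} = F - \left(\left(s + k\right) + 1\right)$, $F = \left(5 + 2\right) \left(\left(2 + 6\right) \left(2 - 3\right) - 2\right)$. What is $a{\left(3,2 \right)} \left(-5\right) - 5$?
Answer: $375$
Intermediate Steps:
$F = -70$ ($F = 7 \left(8 \left(-1\right) - 2\right) = 7 \left(-8 - 2\right) = 7 \left(-10\right) = -70$)
$a{\left(s,k \right)} = -71 - k - s$ ($a{\left(s,k \right)} = -70 - \left(\left(s + k\right) + 1\right) = -70 - \left(\left(k + s\right) + 1\right) = -70 - \left(1 + k + s\right) = -71 - k - s$)
$a{\left(3,2 \right)} \left(-5\right) - 5 = \left(-71 - 2 - 3\right) \left(-5\right) - 5 = \left(-76\right) \left(-5\right) - 5 = 380 - 5 = 375$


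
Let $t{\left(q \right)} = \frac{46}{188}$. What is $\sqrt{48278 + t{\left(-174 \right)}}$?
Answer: $\frac{\sqrt{426586570}}{94} \approx 219.72$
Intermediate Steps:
$t{\left(q \right)} = \frac{23}{94}$ ($t{\left(q \right)} = 46 \cdot \frac{1}{188} = \frac{23}{94}$)
$\sqrt{48278 + t{\left(-174 \right)}} = \sqrt{48278 + \frac{23}{94}} = \sqrt{\frac{4538155}{94}} = \frac{\sqrt{426586570}}{94}$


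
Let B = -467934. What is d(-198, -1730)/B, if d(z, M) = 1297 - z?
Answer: -1495/467934 ≈ -0.0031949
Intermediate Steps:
d(-198, -1730)/B = (1297 - 1*(-198))/(-467934) = (1297 + 198)*(-1/467934) = 1495*(-1/467934) = -1495/467934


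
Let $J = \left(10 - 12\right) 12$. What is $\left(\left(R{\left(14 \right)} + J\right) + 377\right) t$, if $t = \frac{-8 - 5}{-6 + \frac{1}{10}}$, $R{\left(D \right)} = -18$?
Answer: $\frac{43550}{59} \approx 738.14$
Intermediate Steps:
$t = \frac{130}{59}$ ($t = - \frac{13}{-6 + \frac{1}{10}} = - \frac{13}{- \frac{59}{10}} = \left(-13\right) \left(- \frac{10}{59}\right) = \frac{130}{59} \approx 2.2034$)
$J = -24$ ($J = \left(-2\right) 12 = -24$)
$\left(\left(R{\left(14 \right)} + J\right) + 377\right) t = \left(\left(-18 - 24\right) + 377\right) \frac{130}{59} = \left(-42 + 377\right) \frac{130}{59} = 335 \cdot \frac{130}{59} = \frac{43550}{59}$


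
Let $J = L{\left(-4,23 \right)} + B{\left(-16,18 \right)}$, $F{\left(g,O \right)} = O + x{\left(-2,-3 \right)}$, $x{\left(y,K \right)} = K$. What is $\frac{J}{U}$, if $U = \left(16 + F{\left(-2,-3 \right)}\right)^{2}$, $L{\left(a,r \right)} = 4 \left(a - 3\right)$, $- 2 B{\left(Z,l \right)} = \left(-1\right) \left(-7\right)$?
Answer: $- \frac{63}{200} \approx -0.315$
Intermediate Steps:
$B{\left(Z,l \right)} = - \frac{7}{2}$ ($B{\left(Z,l \right)} = - \frac{\left(-1\right) \left(-7\right)}{2} = \left(- \frac{1}{2}\right) 7 = - \frac{7}{2}$)
$F{\left(g,O \right)} = -3 + O$ ($F{\left(g,O \right)} = O - 3 = -3 + O$)
$L{\left(a,r \right)} = -12 + 4 a$ ($L{\left(a,r \right)} = 4 \left(a - 3\right) = 4 \left(-3 + a\right) = -12 + 4 a$)
$J = - \frac{63}{2}$ ($J = \left(-12 + 4 \left(-4\right)\right) - \frac{7}{2} = \left(-12 - 16\right) - \frac{7}{2} = -28 - \frac{7}{2} = - \frac{63}{2} \approx -31.5$)
$U = 100$ ($U = \left(16 - 6\right)^{2} = 10^{2} = 100$)
$\frac{J}{U} = - \frac{63}{2 \cdot 100} = \left(- \frac{63}{2}\right) \frac{1}{100} = - \frac{63}{200}$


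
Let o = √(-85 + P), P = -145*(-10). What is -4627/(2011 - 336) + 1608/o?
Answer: -4627/1675 + 536*√1365/455 ≈ 40.761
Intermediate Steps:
P = 1450
o = √1365 (o = √(-85 + 1450) = √1365 ≈ 36.946)
-4627/(2011 - 336) + 1608/o = -4627/(2011 - 336) + 1608/(√1365) = -4627/1675 + 1608*(√1365/1365) = -4627*1/1675 + 536*√1365/455 = -4627/1675 + 536*√1365/455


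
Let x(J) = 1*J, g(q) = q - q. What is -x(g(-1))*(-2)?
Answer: 0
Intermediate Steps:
g(q) = 0
x(J) = J
-x(g(-1))*(-2) = -0*(-2) = -1*0 = 0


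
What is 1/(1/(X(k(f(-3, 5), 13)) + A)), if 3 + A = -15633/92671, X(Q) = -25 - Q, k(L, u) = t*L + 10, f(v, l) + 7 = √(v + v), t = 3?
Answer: -1591040/92671 - 3*I*√6 ≈ -17.169 - 7.3485*I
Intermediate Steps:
f(v, l) = -7 + √2*√v (f(v, l) = -7 + √(v + v) = -7 + √(2*v) = -7 + √2*√v)
k(L, u) = 10 + 3*L (k(L, u) = 3*L + 10 = 10 + 3*L)
A = -293646/92671 (A = -3 - 15633/92671 = -293646/92671 ≈ -3.1687)
1/(1/(X(k(f(-3, 5), 13)) + A)) = 1/(1/((-25 - (10 + 3*(-7 + √2*√(-3)))) - 293646/92671)) = 1/(1/((-25 - (10 + 3*(-7 + √2*(I*√3)))) - 293646/92671)) = 1/(1/((-25 - (10 + 3*(-7 + I*√6))) - 293646/92671)) = 1/(1/((-25 - (10 + (-21 + 3*I*√6))) - 293646/92671)) = 1/(1/((-25 - (-11 + 3*I*√6)) - 293646/92671)) = 1/(1/((-25 + (11 - 3*I*√6)) - 293646/92671)) = 1/(1/((-14 - 3*I*√6) - 293646/92671)) = 1/(1/(-1591040/92671 - 3*I*√6)) = -1591040/92671 - 3*I*√6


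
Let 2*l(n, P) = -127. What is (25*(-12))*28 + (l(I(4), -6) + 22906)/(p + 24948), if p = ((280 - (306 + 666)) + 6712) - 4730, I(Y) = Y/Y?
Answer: -440752715/52476 ≈ -8399.1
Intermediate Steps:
I(Y) = 1
l(n, P) = -127/2 (l(n, P) = (½)*(-127) = -127/2)
p = 1290 (p = ((280 - 1*972) + 6712) - 4730 = ((280 - 972) + 6712) - 4730 = (-692 + 6712) - 4730 = 6020 - 4730 = 1290)
(25*(-12))*28 + (l(I(4), -6) + 22906)/(p + 24948) = (25*(-12))*28 + (-127/2 + 22906)/(1290 + 24948) = -300*28 + (45685/2)/26238 = -8400 + (45685/2)*(1/26238) = -8400 + 45685/52476 = -440752715/52476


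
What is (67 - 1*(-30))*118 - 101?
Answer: 11345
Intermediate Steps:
(67 - 1*(-30))*118 - 101 = (67 + 30)*118 - 101 = 97*118 - 101 = 11446 - 101 = 11345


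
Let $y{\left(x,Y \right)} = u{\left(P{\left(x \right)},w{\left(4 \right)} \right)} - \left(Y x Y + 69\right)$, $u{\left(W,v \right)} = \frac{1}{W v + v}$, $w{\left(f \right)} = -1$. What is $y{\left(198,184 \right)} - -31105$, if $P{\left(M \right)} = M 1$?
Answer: $- \frac{1327817949}{199} \approx -6.6724 \cdot 10^{6}$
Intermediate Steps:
$P{\left(M \right)} = M$
$u{\left(W,v \right)} = \frac{1}{v + W v}$
$y{\left(x,Y \right)} = -69 - \frac{1}{1 + x} - x Y^{2}$ ($y{\left(x,Y \right)} = \frac{1}{\left(-1\right) \left(1 + x\right)} - \left(Y x Y + 69\right) = - \frac{1}{1 + x} - \left(x Y^{2} + 69\right) = - \frac{1}{1 + x} - \left(69 + x Y^{2}\right) = -69 - \frac{1}{1 + x} - x Y^{2}$)
$y{\left(198,184 \right)} - -31105 = \frac{-1 + \left(1 + 198\right) \left(-69 - 198 \cdot 184^{2}\right)}{1 + 198} - -31105 = \frac{-1 + 199 \left(-69 - 198 \cdot 33856\right)}{199} + 31105 = \frac{-1 + 199 \left(-69 - 6703488\right)}{199} + 31105 = \frac{-1 + 199 \left(-6703557\right)}{199} + 31105 = \frac{-1 - 1334007843}{199} + 31105 = \frac{1}{199} \left(-1334007844\right) + 31105 = - \frac{1334007844}{199} + 31105 = - \frac{1327817949}{199}$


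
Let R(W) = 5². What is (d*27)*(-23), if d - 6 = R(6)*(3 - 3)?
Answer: -3726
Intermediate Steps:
R(W) = 25
d = 6 (d = 6 + 25*(3 - 3) = 6 + 25*0 = 6 + 0 = 6)
(d*27)*(-23) = (6*27)*(-23) = 162*(-23) = -3726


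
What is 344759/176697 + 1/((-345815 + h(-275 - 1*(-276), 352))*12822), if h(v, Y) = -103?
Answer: 56634462353321/29026478193756 ≈ 1.9511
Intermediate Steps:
344759/176697 + 1/((-345815 + h(-275 - 1*(-276), 352))*12822) = 344759/176697 + 1/(-345815 - 103*12822) = 344759*(1/176697) + (1/12822)/(-345918) = 344759/176697 - 1/345918*1/12822 = 344759/176697 - 1/4435360596 = 56634462353321/29026478193756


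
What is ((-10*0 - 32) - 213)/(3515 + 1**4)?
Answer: -245/3516 ≈ -0.069681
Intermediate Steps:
((-10*0 - 32) - 213)/(3515 + 1**4) = ((0 - 32) - 213)/(3515 + 1) = (-32 - 213)/3516 = -245*1/3516 = -245/3516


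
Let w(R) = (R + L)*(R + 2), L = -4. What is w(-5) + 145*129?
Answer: 18732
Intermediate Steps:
w(R) = (-4 + R)*(2 + R) (w(R) = (R - 4)*(R + 2) = (-4 + R)*(2 + R))
w(-5) + 145*129 = (-8 + (-5)² - 2*(-5)) + 145*129 = (-8 + 25 + 10) + 18705 = 27 + 18705 = 18732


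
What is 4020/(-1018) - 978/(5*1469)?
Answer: -15261252/3738605 ≈ -4.0821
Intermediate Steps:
4020/(-1018) - 978/(5*1469) = 4020*(-1/1018) - 978/7345 = -2010/509 - 978*1/7345 = -2010/509 - 978/7345 = -15261252/3738605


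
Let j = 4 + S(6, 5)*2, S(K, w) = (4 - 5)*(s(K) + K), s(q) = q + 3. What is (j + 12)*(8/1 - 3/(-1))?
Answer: -154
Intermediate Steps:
s(q) = 3 + q
S(K, w) = -3 - 2*K (S(K, w) = (4 - 5)*((3 + K) + K) = -(3 + 2*K) = -3 - 2*K)
j = -26 (j = 4 + (-3 - 2*6)*2 = 4 + (-3 - 12)*2 = 4 - 15*2 = 4 - 30 = -26)
(j + 12)*(8/1 - 3/(-1)) = (-26 + 12)*(8/1 - 3/(-1)) = -14*(8*1 - 3*(-1)) = -14*(8 + 3) = -14*11 = -154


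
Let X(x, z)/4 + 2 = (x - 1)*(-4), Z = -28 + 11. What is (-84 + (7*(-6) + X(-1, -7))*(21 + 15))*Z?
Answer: 12444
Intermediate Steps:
Z = -17
X(x, z) = 8 - 16*x (X(x, z) = -8 + 4*((x - 1)*(-4)) = -8 + 4*((-1 + x)*(-4)) = -8 + 4*(4 - 4*x) = -8 + (16 - 16*x) = 8 - 16*x)
(-84 + (7*(-6) + X(-1, -7))*(21 + 15))*Z = (-84 + (7*(-6) + (8 - 16*(-1)))*(21 + 15))*(-17) = (-84 + (-42 + (8 + 16))*36)*(-17) = (-84 + (-42 + 24)*36)*(-17) = (-84 - 18*36)*(-17) = (-84 - 648)*(-17) = -732*(-17) = 12444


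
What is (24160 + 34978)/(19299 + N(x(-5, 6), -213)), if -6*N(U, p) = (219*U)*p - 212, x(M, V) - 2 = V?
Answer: 177414/244591 ≈ 0.72535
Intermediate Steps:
x(M, V) = 2 + V
N(U, p) = 106/3 - 73*U*p/2 (N(U, p) = -((219*U)*p - 212)/6 = -(219*U*p - 212)/6 = -(-212 + 219*U*p)/6 = 106/3 - 73*U*p/2)
(24160 + 34978)/(19299 + N(x(-5, 6), -213)) = (24160 + 34978)/(19299 + (106/3 - 73/2*(2 + 6)*(-213))) = 59138/(19299 + (106/3 - 73/2*8*(-213))) = 59138/(19299 + (106/3 + 62196)) = 59138/(19299 + 186694/3) = 59138/(244591/3) = 59138*(3/244591) = 177414/244591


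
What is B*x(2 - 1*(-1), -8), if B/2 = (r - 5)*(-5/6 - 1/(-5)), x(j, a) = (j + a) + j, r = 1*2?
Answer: -38/5 ≈ -7.6000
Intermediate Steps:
r = 2
x(j, a) = a + 2*j (x(j, a) = (a + j) + j = a + 2*j)
B = 19/5 (B = 2*((2 - 5)*(-5/6 - 1/(-5))) = 2*(-3*(-5*⅙ - 1*(-⅕))) = 2*(-3*(-⅚ + ⅕)) = 2*(-3*(-19/30)) = 2*(19/10) = 19/5 ≈ 3.8000)
B*x(2 - 1*(-1), -8) = 19*(-8 + 2*(2 - 1*(-1)))/5 = 19*(-8 + 2*(2 + 1))/5 = 19*(-8 + 2*3)/5 = 19*(-8 + 6)/5 = (19/5)*(-2) = -38/5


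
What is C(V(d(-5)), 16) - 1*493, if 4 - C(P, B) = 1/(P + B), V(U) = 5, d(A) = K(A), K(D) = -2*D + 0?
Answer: -10270/21 ≈ -489.05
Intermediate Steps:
K(D) = -2*D
d(A) = -2*A
C(P, B) = 4 - 1/(B + P) (C(P, B) = 4 - 1/(P + B) = 4 - 1/(B + P))
C(V(d(-5)), 16) - 1*493 = (-1 + 4*16 + 4*5)/(16 + 5) - 1*493 = (-1 + 64 + 20)/21 - 493 = (1/21)*83 - 493 = 83/21 - 493 = -10270/21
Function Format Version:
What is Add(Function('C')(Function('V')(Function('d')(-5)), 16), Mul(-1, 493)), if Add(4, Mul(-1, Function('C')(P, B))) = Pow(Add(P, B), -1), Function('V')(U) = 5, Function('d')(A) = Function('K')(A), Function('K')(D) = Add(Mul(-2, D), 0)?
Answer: Rational(-10270, 21) ≈ -489.05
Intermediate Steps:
Function('K')(D) = Mul(-2, D)
Function('d')(A) = Mul(-2, A)
Function('C')(P, B) = Add(4, Mul(-1, Pow(Add(B, P), -1))) (Function('C')(P, B) = Add(4, Mul(-1, Pow(Add(P, B), -1))) = Add(4, Mul(-1, Pow(Add(B, P), -1))))
Add(Function('C')(Function('V')(Function('d')(-5)), 16), Mul(-1, 493)) = Add(Mul(Pow(Add(16, 5), -1), Add(-1, Mul(4, 16), Mul(4, 5))), Mul(-1, 493)) = Add(Mul(Pow(21, -1), Add(-1, 64, 20)), -493) = Add(Mul(Rational(1, 21), 83), -493) = Add(Rational(83, 21), -493) = Rational(-10270, 21)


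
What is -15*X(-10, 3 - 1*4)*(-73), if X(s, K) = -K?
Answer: 1095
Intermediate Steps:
-15*X(-10, 3 - 1*4)*(-73) = -(-15)*(3 - 1*4)*(-73) = -(-15)*(3 - 4)*(-73) = -(-15)*(-1)*(-73) = -15*1*(-73) = -15*(-73) = 1095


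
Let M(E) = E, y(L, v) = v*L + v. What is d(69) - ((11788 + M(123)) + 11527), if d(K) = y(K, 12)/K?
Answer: -538794/23 ≈ -23426.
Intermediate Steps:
y(L, v) = v + L*v (y(L, v) = L*v + v = v + L*v)
d(K) = (12 + 12*K)/K (d(K) = (12*(1 + K))/K = (12 + 12*K)/K)
d(69) - ((11788 + M(123)) + 11527) = (12 + 12/69) - ((11788 + 123) + 11527) = (12 + 12*(1/69)) - (11911 + 11527) = (12 + 4/23) - 1*23438 = 280/23 - 23438 = -538794/23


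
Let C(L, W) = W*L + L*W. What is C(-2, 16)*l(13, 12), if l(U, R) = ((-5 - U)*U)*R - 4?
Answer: 179968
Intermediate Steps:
l(U, R) = -4 + R*U*(-5 - U) (l(U, R) = (U*(-5 - U))*R - 4 = R*U*(-5 - U) - 4 = -4 + R*U*(-5 - U))
C(L, W) = 2*L*W (C(L, W) = L*W + L*W = 2*L*W)
C(-2, 16)*l(13, 12) = (2*(-2)*16)*(-4 - 1*12*13**2 - 5*12*13) = -64*(-4 - 1*12*169 - 780) = -64*(-4 - 2028 - 780) = -64*(-2812) = 179968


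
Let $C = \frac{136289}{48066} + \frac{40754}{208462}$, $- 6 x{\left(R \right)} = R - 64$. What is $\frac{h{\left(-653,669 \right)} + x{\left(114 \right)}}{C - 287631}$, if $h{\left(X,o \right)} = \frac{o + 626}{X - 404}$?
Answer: $\frac{1446210545012}{43518402459428467} \approx 3.3232 \cdot 10^{-5}$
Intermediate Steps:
$x{\left(R \right)} = \frac{32}{3} - \frac{R}{6}$ ($x{\left(R \right)} = - \frac{R - 64}{6} = - \frac{-64 + R}{6} = \frac{32}{3} - \frac{R}{6}$)
$C = \frac{15184979641}{5009967246}$ ($C = 136289 \cdot \frac{1}{48066} + 40754 \cdot \frac{1}{208462} = \frac{136289}{48066} + \frac{20377}{104231} = \frac{15184979641}{5009967246} \approx 3.031$)
$h{\left(X,o \right)} = \frac{626 + o}{-404 + X}$
$\frac{h{\left(-653,669 \right)} + x{\left(114 \right)}}{C - 287631} = \frac{\frac{626 + 669}{-404 - 653} + \left(\frac{32}{3} - 19\right)}{\frac{15184979641}{5009967246} - 287631} = \frac{\frac{1}{-1057} \cdot 1295 + \left(\frac{32}{3} - 19\right)}{- \frac{1441006703954585}{5009967246}} = \left(\left(- \frac{1}{1057}\right) 1295 - \frac{25}{3}\right) \left(- \frac{5009967246}{1441006703954585}\right) = \left(- \frac{185}{151} - \frac{25}{3}\right) \left(- \frac{5009967246}{1441006703954585}\right) = \left(- \frac{4330}{453}\right) \left(- \frac{5009967246}{1441006703954585}\right) = \frac{1446210545012}{43518402459428467}$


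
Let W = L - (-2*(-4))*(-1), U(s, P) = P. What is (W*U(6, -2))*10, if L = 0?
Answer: -160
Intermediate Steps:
W = 8 (W = 0 - (-2*(-4))*(-1) = 0 - 8*(-1) = 0 - 1*(-8) = 0 + 8 = 8)
(W*U(6, -2))*10 = (8*(-2))*10 = -16*10 = -160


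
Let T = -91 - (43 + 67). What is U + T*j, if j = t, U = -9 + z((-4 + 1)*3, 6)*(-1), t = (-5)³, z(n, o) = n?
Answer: 25125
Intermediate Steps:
t = -125
T = -201 (T = -91 - 1*110 = -91 - 110 = -201)
U = 0 (U = -9 + ((-4 + 1)*3)*(-1) = -9 - 3*3*(-1) = -9 - 9*(-1) = -9 + 9 = 0)
j = -125
U + T*j = 0 - 201*(-125) = 0 + 25125 = 25125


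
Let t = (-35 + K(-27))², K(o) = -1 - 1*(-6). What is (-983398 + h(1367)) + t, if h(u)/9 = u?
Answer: -970195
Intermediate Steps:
K(o) = 5 (K(o) = -1 + 6 = 5)
h(u) = 9*u
t = 900 (t = (-35 + 5)² = (-30)² = 900)
(-983398 + h(1367)) + t = (-983398 + 9*1367) + 900 = (-983398 + 12303) + 900 = -971095 + 900 = -970195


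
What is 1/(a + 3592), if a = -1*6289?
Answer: -1/2697 ≈ -0.00037078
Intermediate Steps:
a = -6289
1/(a + 3592) = 1/(-6289 + 3592) = 1/(-2697) = -1/2697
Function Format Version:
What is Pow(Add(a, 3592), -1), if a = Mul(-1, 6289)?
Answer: Rational(-1, 2697) ≈ -0.00037078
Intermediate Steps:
a = -6289
Pow(Add(a, 3592), -1) = Pow(Add(-6289, 3592), -1) = Pow(-2697, -1) = Rational(-1, 2697)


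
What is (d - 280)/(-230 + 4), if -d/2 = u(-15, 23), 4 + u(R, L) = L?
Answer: 159/113 ≈ 1.4071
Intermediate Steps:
u(R, L) = -4 + L
d = -38 (d = -2*(-4 + 23) = -2*19 = -38)
(d - 280)/(-230 + 4) = (-38 - 280)/(-230 + 4) = -318/(-226) = -318*(-1/226) = 159/113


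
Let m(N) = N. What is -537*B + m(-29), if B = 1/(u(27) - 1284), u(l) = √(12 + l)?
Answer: -15706795/549539 + 179*√39/549539 ≈ -28.580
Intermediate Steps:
B = 1/(-1284 + √39) (B = 1/(√(12 + 27) - 1284) = 1/(√39 - 1284) = 1/(-1284 + √39) ≈ -0.00078262)
-537*B + m(-29) = -537*(-428/549539 - √39/1648617) - 29 = (229836/549539 + 179*√39/549539) - 29 = -15706795/549539 + 179*√39/549539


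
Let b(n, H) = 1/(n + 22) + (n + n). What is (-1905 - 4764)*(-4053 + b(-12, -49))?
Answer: 271888461/10 ≈ 2.7189e+7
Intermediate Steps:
b(n, H) = 1/(22 + n) + 2*n
(-1905 - 4764)*(-4053 + b(-12, -49)) = (-1905 - 4764)*(-4053 + (1 + 2*(-12)**2 + 44*(-12))/(22 - 12)) = -6669*(-4053 + (1 + 2*144 - 528)/10) = -6669*(-4053 + (1 + 288 - 528)/10) = -6669*(-4053 + (1/10)*(-239)) = -6669*(-4053 - 239/10) = -6669*(-40769/10) = 271888461/10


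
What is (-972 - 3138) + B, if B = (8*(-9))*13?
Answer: -5046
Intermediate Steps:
B = -936 (B = -72*13 = -936)
(-972 - 3138) + B = (-972 - 3138) - 936 = -4110 - 936 = -5046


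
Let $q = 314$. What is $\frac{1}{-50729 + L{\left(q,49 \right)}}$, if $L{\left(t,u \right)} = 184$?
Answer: $- \frac{1}{50545} \approx -1.9784 \cdot 10^{-5}$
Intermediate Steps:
$\frac{1}{-50729 + L{\left(q,49 \right)}} = \frac{1}{-50729 + 184} = \frac{1}{-50545} = - \frac{1}{50545}$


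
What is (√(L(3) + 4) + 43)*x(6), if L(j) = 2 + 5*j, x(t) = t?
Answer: 258 + 6*√21 ≈ 285.50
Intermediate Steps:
(√(L(3) + 4) + 43)*x(6) = (√((2 + 5*3) + 4) + 43)*6 = (√((2 + 15) + 4) + 43)*6 = (√(17 + 4) + 43)*6 = (√21 + 43)*6 = (43 + √21)*6 = 258 + 6*√21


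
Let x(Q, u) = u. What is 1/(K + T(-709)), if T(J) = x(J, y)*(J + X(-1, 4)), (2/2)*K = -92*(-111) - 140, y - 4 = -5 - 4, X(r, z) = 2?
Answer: 1/13607 ≈ 7.3492e-5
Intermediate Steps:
y = -5 (y = 4 + (-5 - 4) = 4 - 9 = -5)
K = 10072 (K = -92*(-111) - 140 = 10212 - 140 = 10072)
T(J) = -10 - 5*J (T(J) = -5*(J + 2) = -5*(2 + J) = -10 - 5*J)
1/(K + T(-709)) = 1/(10072 + (-10 - 5*(-709))) = 1/(10072 + (-10 + 3545)) = 1/(10072 + 3535) = 1/13607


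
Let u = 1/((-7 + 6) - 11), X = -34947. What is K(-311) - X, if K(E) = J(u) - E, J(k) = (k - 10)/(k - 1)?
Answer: 458475/13 ≈ 35267.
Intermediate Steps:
u = -1/12 (u = 1/(-1 - 11) = 1/(-12) = -1/12 ≈ -0.083333)
J(k) = (-10 + k)/(-1 + k)
K(E) = 121/13 - E (K(E) = (-10 - 1/12)/(-1 - 1/12) - E = -121/12/(-13/12) - E = -12/13*(-121/12) - E = 121/13 - E)
K(-311) - X = (121/13 - 1*(-311)) - 1*(-34947) = (121/13 + 311) + 34947 = 4164/13 + 34947 = 458475/13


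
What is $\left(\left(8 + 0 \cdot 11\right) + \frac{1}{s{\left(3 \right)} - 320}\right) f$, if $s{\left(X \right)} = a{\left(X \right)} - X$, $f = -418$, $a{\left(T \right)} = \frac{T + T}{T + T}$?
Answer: $- \frac{538175}{161} \approx -3342.7$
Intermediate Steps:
$a{\left(T \right)} = 1$ ($a{\left(T \right)} = \frac{2 T}{2 T} = 2 T \frac{1}{2 T} = 1$)
$s{\left(X \right)} = 1 - X$
$\left(\left(8 + 0 \cdot 11\right) + \frac{1}{s{\left(3 \right)} - 320}\right) f = \left(\left(8 + 0 \cdot 11\right) + \frac{1}{\left(1 - 3\right) - 320}\right) \left(-418\right) = \left(\left(8 + 0\right) + \frac{1}{\left(1 - 3\right) - 320}\right) \left(-418\right) = \left(8 + \frac{1}{-2 - 320}\right) \left(-418\right) = \left(8 + \frac{1}{-322}\right) \left(-418\right) = \left(8 - \frac{1}{322}\right) \left(-418\right) = \frac{2575}{322} \left(-418\right) = - \frac{538175}{161}$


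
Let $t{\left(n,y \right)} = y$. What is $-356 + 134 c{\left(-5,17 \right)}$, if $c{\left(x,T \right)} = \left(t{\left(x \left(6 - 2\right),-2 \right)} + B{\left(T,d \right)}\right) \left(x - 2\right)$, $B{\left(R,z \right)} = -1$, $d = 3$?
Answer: $2458$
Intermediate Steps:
$c{\left(x,T \right)} = 6 - 3 x$ ($c{\left(x,T \right)} = \left(-2 - 1\right) \left(x - 2\right) = - 3 \left(-2 + x\right) = 6 - 3 x$)
$-356 + 134 c{\left(-5,17 \right)} = -356 + 134 \left(6 - -15\right) = -356 + 134 \left(6 + 15\right) = -356 + 134 \cdot 21 = -356 + 2814 = 2458$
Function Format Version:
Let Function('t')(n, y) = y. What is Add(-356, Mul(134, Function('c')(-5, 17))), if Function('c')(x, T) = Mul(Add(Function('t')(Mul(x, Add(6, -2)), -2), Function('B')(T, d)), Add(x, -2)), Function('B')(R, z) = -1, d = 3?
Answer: 2458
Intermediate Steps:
Function('c')(x, T) = Add(6, Mul(-3, x)) (Function('c')(x, T) = Mul(Add(-2, -1), Add(x, -2)) = Mul(-3, Add(-2, x)) = Add(6, Mul(-3, x)))
Add(-356, Mul(134, Function('c')(-5, 17))) = Add(-356, Mul(134, Add(6, Mul(-3, -5)))) = Add(-356, Mul(134, Add(6, 15))) = Add(-356, Mul(134, 21)) = Add(-356, 2814) = 2458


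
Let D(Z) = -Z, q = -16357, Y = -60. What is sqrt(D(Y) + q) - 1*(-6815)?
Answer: 6815 + I*sqrt(16297) ≈ 6815.0 + 127.66*I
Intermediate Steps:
sqrt(D(Y) + q) - 1*(-6815) = sqrt(-1*(-60) - 16357) - 1*(-6815) = sqrt(60 - 16357) + 6815 = sqrt(-16297) + 6815 = I*sqrt(16297) + 6815 = 6815 + I*sqrt(16297)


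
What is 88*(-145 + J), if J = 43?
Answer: -8976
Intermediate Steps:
88*(-145 + J) = 88*(-145 + 43) = 88*(-102) = -8976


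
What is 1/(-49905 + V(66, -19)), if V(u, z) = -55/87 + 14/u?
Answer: -319/15919829 ≈ -2.0038e-5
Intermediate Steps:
V(u, z) = -55/87 + 14/u (V(u, z) = -55*1/87 + 14/u = -55/87 + 14/u)
1/(-49905 + V(66, -19)) = 1/(-49905 + (-55/87 + 14/66)) = 1/(-49905 + (-55/87 + 14*(1/66))) = 1/(-49905 + (-55/87 + 7/33)) = 1/(-49905 - 134/319) = 1/(-15919829/319) = -319/15919829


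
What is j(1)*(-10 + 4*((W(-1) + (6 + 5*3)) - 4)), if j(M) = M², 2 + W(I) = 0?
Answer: 50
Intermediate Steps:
W(I) = -2 (W(I) = -2 + 0 = -2)
j(1)*(-10 + 4*((W(-1) + (6 + 5*3)) - 4)) = 1²*(-10 + 4*((-2 + (6 + 5*3)) - 4)) = 1*(-10 + 4*((-2 + (6 + 15)) - 4)) = 1*(-10 + 4*((-2 + 21) - 4)) = 1*(-10 + 4*(19 - 4)) = 1*(-10 + 4*15) = 1*(-10 + 60) = 1*50 = 50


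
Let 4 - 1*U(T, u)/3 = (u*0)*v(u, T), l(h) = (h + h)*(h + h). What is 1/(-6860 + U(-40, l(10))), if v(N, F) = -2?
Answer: -1/6848 ≈ -0.00014603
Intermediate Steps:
l(h) = 4*h**2 (l(h) = (2*h)*(2*h) = 4*h**2)
U(T, u) = 12 (U(T, u) = 12 - 3*u*0*(-2) = 12 - 0*(-2) = 12 - 3*0 = 12 + 0 = 12)
1/(-6860 + U(-40, l(10))) = 1/(-6860 + 12) = 1/(-6848) = -1/6848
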